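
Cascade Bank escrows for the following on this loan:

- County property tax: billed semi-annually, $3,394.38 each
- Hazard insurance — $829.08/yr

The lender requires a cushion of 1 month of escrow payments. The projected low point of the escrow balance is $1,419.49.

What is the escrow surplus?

County property tax — $3,394.38 × 2 = $6,788.76 per year
Hazard insurance — $829.08 per year
Total per year = $6,788.76 + $829.08 = $7,617.84
Base monthly escrow = $7,617.84 ÷ 12 = $634.82
Required cushion = 1 × $634.82 = $634.82
Excess over cushion: $1,419.49 − $634.82 = $784.67

$784.67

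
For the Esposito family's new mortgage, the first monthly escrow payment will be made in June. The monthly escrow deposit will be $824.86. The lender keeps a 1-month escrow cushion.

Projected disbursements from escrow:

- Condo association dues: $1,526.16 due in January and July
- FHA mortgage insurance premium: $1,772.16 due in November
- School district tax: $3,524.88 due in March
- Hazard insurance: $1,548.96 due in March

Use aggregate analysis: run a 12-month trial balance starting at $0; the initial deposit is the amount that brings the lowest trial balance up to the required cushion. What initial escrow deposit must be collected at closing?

$2,474.58

Cushion = 1 × $824.86 = $824.86
Trial balance (start $0, +$824.86 each month, − disbursements):
  Jun: +$824.86 → $824.86
  Jul: +$824.86 − $1,526.16 → $123.56
  Aug: +$824.86 → $948.42
  Sep: +$824.86 → $1,773.28
  Oct: +$824.86 → $2,598.14
  Nov: +$824.86 − $1,772.16 → $1,650.84
  Dec: +$824.86 → $2,475.70
  Jan: +$824.86 − $1,526.16 → $1,774.40
  Feb: +$824.86 → $2,599.26
  Mar: +$824.86 − $5,073.84 → -$1,649.72
  Apr: +$824.86 → -$824.86
  May: +$824.86 → $0.00
Lowest trial balance = -$1,649.72 (Mar)
Initial deposit = cushion − low point = $824.86 − (-$1,649.72) = $2,474.58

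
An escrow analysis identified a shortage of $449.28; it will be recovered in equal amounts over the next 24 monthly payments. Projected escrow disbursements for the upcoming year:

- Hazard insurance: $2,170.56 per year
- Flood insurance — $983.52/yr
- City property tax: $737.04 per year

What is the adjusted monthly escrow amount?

$342.98

Hazard insurance = $2,170.56
Flood insurance = $983.52
City property tax = $737.04
Annual escrow total = $3,891.12
Monthly = $3,891.12 ÷ 12 = $324.26
Shortage spread = $449.28 / 24 = $18.72/mo
New monthly escrow = $324.26 + $18.72 = $342.98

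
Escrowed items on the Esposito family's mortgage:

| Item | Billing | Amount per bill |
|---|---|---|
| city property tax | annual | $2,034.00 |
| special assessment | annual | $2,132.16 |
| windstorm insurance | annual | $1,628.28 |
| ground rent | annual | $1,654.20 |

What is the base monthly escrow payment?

City property tax: $2,034.00 annually
Special assessment: $2,132.16 annually
Windstorm insurance: $1,628.28 annually
Ground rent: $1,654.20 annually
Total annual escrow = $2,034.00 + $2,132.16 + $1,628.28 + $1,654.20 = $7,448.64
Monthly escrow = $7,448.64 / 12 = $620.72

$620.72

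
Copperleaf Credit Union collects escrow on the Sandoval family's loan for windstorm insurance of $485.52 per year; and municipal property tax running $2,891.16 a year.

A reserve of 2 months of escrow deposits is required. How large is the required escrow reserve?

$562.78

Windstorm insurance: $485.52/yr
Municipal property tax: $2,891.16/yr
Total per year = $485.52 + $2,891.16 = $3,376.68
Monthly escrow = $3,376.68 ÷ 12 = $281.39
Cushion = 2 × $281.39 = $562.78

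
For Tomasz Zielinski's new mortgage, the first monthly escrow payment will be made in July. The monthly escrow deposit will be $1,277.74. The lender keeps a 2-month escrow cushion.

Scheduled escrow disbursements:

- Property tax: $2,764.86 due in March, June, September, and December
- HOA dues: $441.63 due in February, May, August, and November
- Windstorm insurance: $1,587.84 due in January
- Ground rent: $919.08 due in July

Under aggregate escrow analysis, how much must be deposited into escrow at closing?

$3,182.21

Cushion = 2 × $1,277.74 = $2,555.48
Trial balance (start $0, +$1,277.74 each month, − disbursements):
  Jul: +$1,277.74 − $919.08 → $358.66
  Aug: +$1,277.74 − $441.63 → $1,194.77
  Sep: +$1,277.74 − $2,764.86 → -$292.35
  Oct: +$1,277.74 → $985.39
  Nov: +$1,277.74 − $441.63 → $1,821.50
  Dec: +$1,277.74 − $2,764.86 → $334.38
  Jan: +$1,277.74 − $1,587.84 → $24.28
  Feb: +$1,277.74 − $441.63 → $860.39
  Mar: +$1,277.74 − $2,764.86 → -$626.73
  Apr: +$1,277.74 → $651.01
  May: +$1,277.74 − $441.63 → $1,487.12
  Jun: +$1,277.74 − $2,764.86 → $0.00
Lowest trial balance = -$626.73 (Mar)
Initial deposit = cushion − low point = $2,555.48 − (-$626.73) = $3,182.21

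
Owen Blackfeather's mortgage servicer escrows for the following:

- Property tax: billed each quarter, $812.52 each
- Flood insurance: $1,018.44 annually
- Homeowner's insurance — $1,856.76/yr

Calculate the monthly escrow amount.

Property tax = $812.52 × 4 = $3,250.08 per year
Flood insurance = $1,018.44 per year
Homeowner's insurance = $1,856.76 per year
Yearly total = $3,250.08 + $1,018.44 + $1,856.76 = $6,125.28
Base monthly escrow = $6,125.28 ÷ 12 = $510.44

$510.44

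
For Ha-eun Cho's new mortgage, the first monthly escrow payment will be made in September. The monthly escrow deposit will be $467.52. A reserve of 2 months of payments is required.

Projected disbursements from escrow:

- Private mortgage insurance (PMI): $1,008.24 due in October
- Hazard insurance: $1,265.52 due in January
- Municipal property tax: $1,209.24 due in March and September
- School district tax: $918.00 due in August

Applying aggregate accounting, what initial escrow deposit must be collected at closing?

Cushion = 2 × $467.52 = $935.04
Trial balance (start $0, +$467.52 each month, − disbursements):
  Sep: +$467.52 − $1,209.24 → -$741.72
  Oct: +$467.52 − $1,008.24 → -$1,282.44
  Nov: +$467.52 → -$814.92
  Dec: +$467.52 → -$347.40
  Jan: +$467.52 − $1,265.52 → -$1,145.40
  Feb: +$467.52 → -$677.88
  Mar: +$467.52 − $1,209.24 → -$1,419.60
  Apr: +$467.52 → -$952.08
  May: +$467.52 → -$484.56
  Jun: +$467.52 → -$17.04
  Jul: +$467.52 → $450.48
  Aug: +$467.52 − $918.00 → $0.00
Lowest trial balance = -$1,419.60 (Mar)
Initial deposit = cushion − low point = $935.04 − (-$1,419.60) = $2,354.64

$2,354.64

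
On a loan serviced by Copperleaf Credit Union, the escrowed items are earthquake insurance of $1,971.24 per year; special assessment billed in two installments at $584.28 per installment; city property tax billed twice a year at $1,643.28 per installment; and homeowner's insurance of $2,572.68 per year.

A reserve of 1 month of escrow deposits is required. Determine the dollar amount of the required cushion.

Earthquake insurance = $1,971.24 annually
Special assessment = $584.28 × 2 = $1,168.56 annually
City property tax = $1,643.28 × 2 = $3,286.56 annually
Homeowner's insurance = $2,572.68 annually
Annual escrow total = $1,971.24 + $1,168.56 + $3,286.56 + $2,572.68 = $8,999.04
Monthly escrow = $8,999.04 / 12 = $749.92
Required cushion = 1 × $749.92 = $749.92

$749.92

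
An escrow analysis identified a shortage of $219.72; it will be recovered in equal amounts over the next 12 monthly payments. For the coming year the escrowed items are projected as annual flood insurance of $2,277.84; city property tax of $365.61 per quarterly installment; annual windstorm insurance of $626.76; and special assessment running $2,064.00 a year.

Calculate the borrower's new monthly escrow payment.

Flood insurance — $2,277.84/yr
City property tax — $365.61 × 4 = $1,462.44/yr
Windstorm insurance — $626.76/yr
Special assessment — $2,064.00/yr
Total annual escrow = $2,277.84 + $1,462.44 + $626.76 + $2,064.00 = $6,431.04
Monthly escrow = $6,431.04 ÷ 12 = $535.92
Shortage spread = $219.72 / 12 = $18.31/mo
Adjusted monthly = $535.92 + $18.31 = $554.23

$554.23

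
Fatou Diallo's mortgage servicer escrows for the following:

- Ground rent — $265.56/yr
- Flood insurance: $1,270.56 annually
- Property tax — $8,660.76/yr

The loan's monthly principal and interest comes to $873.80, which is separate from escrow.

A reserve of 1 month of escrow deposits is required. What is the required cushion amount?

$849.74

Ground rent — $265.56 per year
Flood insurance — $1,270.56 per year
Property tax — $8,660.76 per year
Total annual escrow = $265.56 + $1,270.56 + $8,660.76 = $10,196.88
Base monthly escrow = $10,196.88 / 12 = $849.74
Reserve = 1 × $849.74 = $849.74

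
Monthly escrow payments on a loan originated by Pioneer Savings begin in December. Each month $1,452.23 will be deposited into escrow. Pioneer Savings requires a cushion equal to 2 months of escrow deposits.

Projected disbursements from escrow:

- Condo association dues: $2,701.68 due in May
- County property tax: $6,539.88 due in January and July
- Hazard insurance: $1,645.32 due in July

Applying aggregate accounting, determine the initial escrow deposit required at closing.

Cushion = 2 × $1,452.23 = $2,904.46
Trial balance (start $0, +$1,452.23 each month, − disbursements):
  Dec: +$1,452.23 → $1,452.23
  Jan: +$1,452.23 − $6,539.88 → -$3,635.42
  Feb: +$1,452.23 → -$2,183.19
  Mar: +$1,452.23 → -$730.96
  Apr: +$1,452.23 → $721.27
  May: +$1,452.23 − $2,701.68 → -$528.18
  Jun: +$1,452.23 → $924.05
  Jul: +$1,452.23 − $8,185.20 → -$5,808.92
  Aug: +$1,452.23 → -$4,356.69
  Sep: +$1,452.23 → -$2,904.46
  Oct: +$1,452.23 → -$1,452.23
  Nov: +$1,452.23 → $0.00
Lowest trial balance = -$5,808.92 (Jul)
Initial deposit = cushion − low point = $2,904.46 − (-$5,808.92) = $8,713.38

$8,713.38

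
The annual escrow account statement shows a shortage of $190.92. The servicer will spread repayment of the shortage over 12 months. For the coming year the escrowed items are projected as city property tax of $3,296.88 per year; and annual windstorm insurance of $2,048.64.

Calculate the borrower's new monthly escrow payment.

City property tax — $3,296.88 per year
Windstorm insurance — $2,048.64 per year
Annual escrow total = $5,345.52
Monthly escrow = $5,345.52 / 12 = $445.46
Shortage spread = $190.92 ÷ 12 = $15.91/mo
New monthly escrow = $445.46 + $15.91 = $461.37

$461.37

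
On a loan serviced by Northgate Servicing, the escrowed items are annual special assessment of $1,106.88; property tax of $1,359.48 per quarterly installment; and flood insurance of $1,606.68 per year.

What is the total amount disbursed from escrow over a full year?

$8,151.48

Special assessment: $1,106.88
Property tax: $1,359.48 × 4 = $5,437.92
Flood insurance: $1,606.68
Annual escrow total = $1,106.88 + $5,437.92 + $1,606.68 = $8,151.48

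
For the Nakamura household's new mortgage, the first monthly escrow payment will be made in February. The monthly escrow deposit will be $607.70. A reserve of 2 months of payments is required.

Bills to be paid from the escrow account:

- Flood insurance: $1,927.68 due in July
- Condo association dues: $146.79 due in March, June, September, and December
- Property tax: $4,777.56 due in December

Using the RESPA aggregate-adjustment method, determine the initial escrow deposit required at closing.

Cushion = 2 × $607.70 = $1,215.40
Trial balance (start $0, +$607.70 each month, − disbursements):
  Feb: +$607.70 → $607.70
  Mar: +$607.70 − $146.79 → $1,068.61
  Apr: +$607.70 → $1,676.31
  May: +$607.70 → $2,284.01
  Jun: +$607.70 − $146.79 → $2,744.92
  Jul: +$607.70 − $1,927.68 → $1,424.94
  Aug: +$607.70 → $2,032.64
  Sep: +$607.70 − $146.79 → $2,493.55
  Oct: +$607.70 → $3,101.25
  Nov: +$607.70 → $3,708.95
  Dec: +$607.70 − $4,924.35 → -$607.70
  Jan: +$607.70 → $0.00
Lowest trial balance = -$607.70 (Dec)
Initial deposit = cushion − low point = $1,215.40 − (-$607.70) = $1,823.10

$1,823.10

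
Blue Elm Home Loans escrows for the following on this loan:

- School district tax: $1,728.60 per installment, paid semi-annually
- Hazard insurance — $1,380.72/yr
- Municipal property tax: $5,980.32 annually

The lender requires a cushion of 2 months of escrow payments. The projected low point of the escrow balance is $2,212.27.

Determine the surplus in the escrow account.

School district tax — $1,728.60 × 2 = $3,457.20 per year
Hazard insurance — $1,380.72 per year
Municipal property tax — $5,980.32 per year
Combined annual = $3,457.20 + $1,380.72 + $5,980.32 = $10,818.24
Monthly escrow = $10,818.24 / 12 = $901.52
Cushion = 2 × $901.52 = $1,803.04
Surplus = $2,212.27 − $1,803.04 = $409.23

$409.23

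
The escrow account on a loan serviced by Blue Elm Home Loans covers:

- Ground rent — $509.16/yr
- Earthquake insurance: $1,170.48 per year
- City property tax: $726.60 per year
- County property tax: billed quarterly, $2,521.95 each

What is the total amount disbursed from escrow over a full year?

$12,494.04

Ground rent: $509.16/yr
Earthquake insurance: $1,170.48/yr
City property tax: $726.60/yr
County property tax: $2,521.95 × 4 = $10,087.80/yr
Annual escrow total = $12,494.04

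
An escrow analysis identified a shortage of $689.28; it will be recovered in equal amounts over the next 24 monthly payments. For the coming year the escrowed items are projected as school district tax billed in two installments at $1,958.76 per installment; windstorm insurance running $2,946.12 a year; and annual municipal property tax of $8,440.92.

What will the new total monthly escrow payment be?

School district tax = $1,958.76 × 2 = $3,917.52 per year
Windstorm insurance = $2,946.12 per year
Municipal property tax = $8,440.92 per year
Total per year = $3,917.52 + $2,946.12 + $8,440.92 = $15,304.56
Monthly escrow = $15,304.56 / 12 = $1,275.38
Shortage per month = $689.28 ÷ 24 = $28.72
New monthly escrow = $1,275.38 + $28.72 = $1,304.10

$1,304.10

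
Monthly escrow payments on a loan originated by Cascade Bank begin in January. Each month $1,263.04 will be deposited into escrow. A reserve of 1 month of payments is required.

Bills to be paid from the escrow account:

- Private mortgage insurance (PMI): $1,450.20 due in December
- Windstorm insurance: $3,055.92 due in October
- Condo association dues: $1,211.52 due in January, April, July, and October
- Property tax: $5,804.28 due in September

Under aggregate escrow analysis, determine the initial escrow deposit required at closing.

$2,338.92

Cushion = 1 × $1,263.04 = $1,263.04
Trial balance (start $0, +$1,263.04 each month, − disbursements):
  Jan: +$1,263.04 − $1,211.52 → $51.52
  Feb: +$1,263.04 → $1,314.56
  Mar: +$1,263.04 → $2,577.60
  Apr: +$1,263.04 − $1,211.52 → $2,629.12
  May: +$1,263.04 → $3,892.16
  Jun: +$1,263.04 → $5,155.20
  Jul: +$1,263.04 − $1,211.52 → $5,206.72
  Aug: +$1,263.04 → $6,469.76
  Sep: +$1,263.04 − $5,804.28 → $1,928.52
  Oct: +$1,263.04 − $4,267.44 → -$1,075.88
  Nov: +$1,263.04 → $187.16
  Dec: +$1,263.04 − $1,450.20 → $0.00
Lowest trial balance = -$1,075.88 (Oct)
Initial deposit = cushion − low point = $1,263.04 − (-$1,075.88) = $2,338.92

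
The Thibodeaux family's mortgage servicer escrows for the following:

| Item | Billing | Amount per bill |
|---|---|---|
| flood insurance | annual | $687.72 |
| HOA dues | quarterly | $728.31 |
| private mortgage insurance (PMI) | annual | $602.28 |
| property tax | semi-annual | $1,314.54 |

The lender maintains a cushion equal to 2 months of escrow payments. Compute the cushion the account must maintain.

$1,138.72

Flood insurance: $687.72 annually
HOA dues: $728.31 × 4 = $2,913.24 annually
Private mortgage insurance (PMI): $602.28 annually
Property tax: $1,314.54 × 2 = $2,629.08 annually
Total per year = $6,832.32
Monthly = $6,832.32 / 12 = $569.36
Cushion = 2 × $569.36 = $1,138.72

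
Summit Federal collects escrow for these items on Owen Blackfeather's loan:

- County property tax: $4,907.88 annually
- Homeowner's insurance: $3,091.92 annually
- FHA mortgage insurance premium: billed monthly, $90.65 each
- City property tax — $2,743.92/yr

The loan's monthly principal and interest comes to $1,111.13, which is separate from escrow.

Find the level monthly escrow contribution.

County property tax: $4,907.88/yr
Homeowner's insurance: $3,091.92/yr
FHA mortgage insurance premium: $90.65 × 12 = $1,087.80/yr
City property tax: $2,743.92/yr
Yearly total = $11,831.52
Base monthly escrow = $11,831.52 / 12 = $985.96

$985.96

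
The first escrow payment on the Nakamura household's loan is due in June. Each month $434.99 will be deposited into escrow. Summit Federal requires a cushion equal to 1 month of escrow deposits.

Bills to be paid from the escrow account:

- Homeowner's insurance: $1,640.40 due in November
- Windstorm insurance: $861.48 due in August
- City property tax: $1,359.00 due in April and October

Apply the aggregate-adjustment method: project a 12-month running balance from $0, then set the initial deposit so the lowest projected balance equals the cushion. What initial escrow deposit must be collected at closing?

Cushion = 1 × $434.99 = $434.99
Trial balance (start $0, +$434.99 each month, − disbursements):
  Jun: +$434.99 → $434.99
  Jul: +$434.99 → $869.98
  Aug: +$434.99 − $861.48 → $443.49
  Sep: +$434.99 → $878.48
  Oct: +$434.99 − $1,359.00 → -$45.53
  Nov: +$434.99 − $1,640.40 → -$1,250.94
  Dec: +$434.99 → -$815.95
  Jan: +$434.99 → -$380.96
  Feb: +$434.99 → $54.03
  Mar: +$434.99 → $489.02
  Apr: +$434.99 − $1,359.00 → -$434.99
  May: +$434.99 → $0.00
Lowest trial balance = -$1,250.94 (Nov)
Initial deposit = cushion − low point = $434.99 − (-$1,250.94) = $1,685.93

$1,685.93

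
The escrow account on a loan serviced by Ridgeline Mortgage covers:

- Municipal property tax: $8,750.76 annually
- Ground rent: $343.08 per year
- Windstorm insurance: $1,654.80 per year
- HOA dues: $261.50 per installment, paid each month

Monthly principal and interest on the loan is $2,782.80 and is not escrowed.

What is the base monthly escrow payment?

$1,157.22

Municipal property tax = $8,750.76 annually
Ground rent = $343.08 annually
Windstorm insurance = $1,654.80 annually
HOA dues = $261.50 × 12 = $3,138.00 annually
Total per year = $13,886.64
Base monthly escrow = $13,886.64 / 12 = $1,157.22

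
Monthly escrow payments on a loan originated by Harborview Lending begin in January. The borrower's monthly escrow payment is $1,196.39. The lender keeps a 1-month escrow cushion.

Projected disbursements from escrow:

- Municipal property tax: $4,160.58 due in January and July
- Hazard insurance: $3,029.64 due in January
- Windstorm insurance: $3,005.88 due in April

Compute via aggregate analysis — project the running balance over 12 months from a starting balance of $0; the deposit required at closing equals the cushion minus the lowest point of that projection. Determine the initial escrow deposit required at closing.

$7,190.22

Cushion = 1 × $1,196.39 = $1,196.39
Trial balance (start $0, +$1,196.39 each month, − disbursements):
  Jan: +$1,196.39 − $7,190.22 → -$5,993.83
  Feb: +$1,196.39 → -$4,797.44
  Mar: +$1,196.39 → -$3,601.05
  Apr: +$1,196.39 − $3,005.88 → -$5,410.54
  May: +$1,196.39 → -$4,214.15
  Jun: +$1,196.39 → -$3,017.76
  Jul: +$1,196.39 − $4,160.58 → -$5,981.95
  Aug: +$1,196.39 → -$4,785.56
  Sep: +$1,196.39 → -$3,589.17
  Oct: +$1,196.39 → -$2,392.78
  Nov: +$1,196.39 → -$1,196.39
  Dec: +$1,196.39 → $0.00
Lowest trial balance = -$5,993.83 (Jan)
Initial deposit = cushion − low point = $1,196.39 − (-$5,993.83) = $7,190.22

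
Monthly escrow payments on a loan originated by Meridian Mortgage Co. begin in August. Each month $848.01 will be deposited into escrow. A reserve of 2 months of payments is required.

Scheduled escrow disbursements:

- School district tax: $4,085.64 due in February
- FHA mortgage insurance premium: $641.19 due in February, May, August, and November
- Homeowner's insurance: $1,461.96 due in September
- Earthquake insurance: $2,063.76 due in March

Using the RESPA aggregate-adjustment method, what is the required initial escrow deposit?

Cushion = 2 × $848.01 = $1,696.02
Trial balance (start $0, +$848.01 each month, − disbursements):
  Aug: +$848.01 − $641.19 → $206.82
  Sep: +$848.01 − $1,461.96 → -$407.13
  Oct: +$848.01 → $440.88
  Nov: +$848.01 − $641.19 → $647.70
  Dec: +$848.01 → $1,495.71
  Jan: +$848.01 → $2,343.72
  Feb: +$848.01 − $4,726.83 → -$1,535.10
  Mar: +$848.01 − $2,063.76 → -$2,750.85
  Apr: +$848.01 → -$1,902.84
  May: +$848.01 − $641.19 → -$1,696.02
  Jun: +$848.01 → -$848.01
  Jul: +$848.01 → $0.00
Lowest trial balance = -$2,750.85 (Mar)
Initial deposit = cushion − low point = $1,696.02 − (-$2,750.85) = $4,446.87

$4,446.87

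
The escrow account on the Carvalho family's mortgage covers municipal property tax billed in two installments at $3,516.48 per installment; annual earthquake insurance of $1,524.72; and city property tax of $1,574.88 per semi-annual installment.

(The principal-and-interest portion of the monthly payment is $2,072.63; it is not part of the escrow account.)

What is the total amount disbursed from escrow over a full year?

Municipal property tax — $3,516.48 × 2 = $7,032.96/yr
Earthquake insurance — $1,524.72/yr
City property tax — $1,574.88 × 2 = $3,149.76/yr
Total per year = $7,032.96 + $1,524.72 + $3,149.76 = $11,707.44

$11,707.44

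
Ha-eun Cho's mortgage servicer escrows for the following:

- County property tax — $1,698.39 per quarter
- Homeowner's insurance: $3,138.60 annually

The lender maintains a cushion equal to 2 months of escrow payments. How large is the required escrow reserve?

$1,655.36

County property tax = $1,698.39 × 4 = $6,793.56
Homeowner's insurance = $3,138.60
Combined annual = $9,932.16
Per month = $9,932.16 ÷ 12 = $827.68
Reserve = 2 × $827.68 = $1,655.36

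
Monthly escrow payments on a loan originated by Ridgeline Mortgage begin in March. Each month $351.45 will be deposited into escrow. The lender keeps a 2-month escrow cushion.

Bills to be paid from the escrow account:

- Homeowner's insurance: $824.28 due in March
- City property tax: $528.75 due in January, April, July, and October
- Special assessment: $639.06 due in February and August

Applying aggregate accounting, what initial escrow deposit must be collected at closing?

$1,353.03

Cushion = 2 × $351.45 = $702.90
Trial balance (start $0, +$351.45 each month, − disbursements):
  Mar: +$351.45 − $824.28 → -$472.83
  Apr: +$351.45 − $528.75 → -$650.13
  May: +$351.45 → -$298.68
  Jun: +$351.45 → $52.77
  Jul: +$351.45 − $528.75 → -$124.53
  Aug: +$351.45 − $639.06 → -$412.14
  Sep: +$351.45 → -$60.69
  Oct: +$351.45 − $528.75 → -$237.99
  Nov: +$351.45 → $113.46
  Dec: +$351.45 → $464.91
  Jan: +$351.45 − $528.75 → $287.61
  Feb: +$351.45 − $639.06 → $0.00
Lowest trial balance = -$650.13 (Apr)
Initial deposit = cushion − low point = $702.90 − (-$650.13) = $1,353.03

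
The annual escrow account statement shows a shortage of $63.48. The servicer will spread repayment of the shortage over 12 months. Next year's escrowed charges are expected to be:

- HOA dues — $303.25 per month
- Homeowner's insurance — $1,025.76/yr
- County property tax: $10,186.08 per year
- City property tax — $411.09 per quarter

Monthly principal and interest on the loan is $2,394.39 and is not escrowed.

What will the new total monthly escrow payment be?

HOA dues — $303.25 × 12 = $3,639.00 per year
Homeowner's insurance — $1,025.76 per year
County property tax — $10,186.08 per year
City property tax — $411.09 × 4 = $1,644.36 per year
Total per year = $3,639.00 + $1,025.76 + $10,186.08 + $1,644.36 = $16,495.20
Monthly = $16,495.20 ÷ 12 = $1,374.60
Monthly shortage recovery: $63.48 ÷ 12 = $5.29
New monthly escrow = $1,374.60 + $5.29 = $1,379.89

$1,379.89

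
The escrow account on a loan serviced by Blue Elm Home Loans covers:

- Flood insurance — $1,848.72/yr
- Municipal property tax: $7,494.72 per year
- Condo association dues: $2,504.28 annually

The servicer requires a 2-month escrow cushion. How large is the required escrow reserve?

Flood insurance: $1,848.72 per year
Municipal property tax: $7,494.72 per year
Condo association dues: $2,504.28 per year
Combined annual = $11,847.72
Base monthly escrow = $11,847.72 / 12 = $987.31
Cushion = 2 × $987.31 = $1,974.62

$1,974.62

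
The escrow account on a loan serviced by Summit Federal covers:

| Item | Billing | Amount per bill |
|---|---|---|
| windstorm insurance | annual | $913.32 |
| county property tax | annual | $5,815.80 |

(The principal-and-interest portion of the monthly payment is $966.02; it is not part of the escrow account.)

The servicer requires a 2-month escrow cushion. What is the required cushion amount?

Windstorm insurance: $913.32 annually
County property tax: $5,815.80 annually
Yearly total = $913.32 + $5,815.80 = $6,729.12
Monthly escrow = $6,729.12 ÷ 12 = $560.76
Reserve = 2 × $560.76 = $1,121.52

$1,121.52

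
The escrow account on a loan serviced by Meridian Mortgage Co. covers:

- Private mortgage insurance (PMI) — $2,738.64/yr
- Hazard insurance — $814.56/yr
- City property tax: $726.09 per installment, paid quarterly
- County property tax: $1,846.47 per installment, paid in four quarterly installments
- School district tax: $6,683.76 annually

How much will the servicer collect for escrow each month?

Private mortgage insurance (PMI) — $2,738.64 annually
Hazard insurance — $814.56 annually
City property tax — $726.09 × 4 = $2,904.36 annually
County property tax — $1,846.47 × 4 = $7,385.88 annually
School district tax — $6,683.76 annually
Combined annual = $2,738.64 + $814.56 + $2,904.36 + $7,385.88 + $6,683.76 = $20,527.20
Per month = $20,527.20 ÷ 12 = $1,710.60

$1,710.60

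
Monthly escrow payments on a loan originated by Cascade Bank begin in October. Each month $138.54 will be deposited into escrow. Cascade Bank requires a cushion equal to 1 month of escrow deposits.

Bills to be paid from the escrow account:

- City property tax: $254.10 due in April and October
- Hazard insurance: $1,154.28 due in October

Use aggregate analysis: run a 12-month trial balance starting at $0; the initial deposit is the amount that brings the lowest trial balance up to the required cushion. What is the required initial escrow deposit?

Cushion = 1 × $138.54 = $138.54
Trial balance (start $0, +$138.54 each month, − disbursements):
  Oct: +$138.54 − $1,408.38 → -$1,269.84
  Nov: +$138.54 → -$1,131.30
  Dec: +$138.54 → -$992.76
  Jan: +$138.54 → -$854.22
  Feb: +$138.54 → -$715.68
  Mar: +$138.54 → -$577.14
  Apr: +$138.54 − $254.10 → -$692.70
  May: +$138.54 → -$554.16
  Jun: +$138.54 → -$415.62
  Jul: +$138.54 → -$277.08
  Aug: +$138.54 → -$138.54
  Sep: +$138.54 → $0.00
Lowest trial balance = -$1,269.84 (Oct)
Initial deposit = cushion − low point = $138.54 − (-$1,269.84) = $1,408.38

$1,408.38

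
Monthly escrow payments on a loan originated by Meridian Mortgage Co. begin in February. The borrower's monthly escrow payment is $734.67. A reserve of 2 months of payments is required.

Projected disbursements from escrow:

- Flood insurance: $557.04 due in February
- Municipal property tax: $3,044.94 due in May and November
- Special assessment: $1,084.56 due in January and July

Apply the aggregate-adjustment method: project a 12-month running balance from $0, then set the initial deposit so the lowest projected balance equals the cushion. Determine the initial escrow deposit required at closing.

Cushion = 2 × $734.67 = $1,469.34
Trial balance (start $0, +$734.67 each month, − disbursements):
  Feb: +$734.67 − $557.04 → $177.63
  Mar: +$734.67 → $912.30
  Apr: +$734.67 → $1,646.97
  May: +$734.67 − $3,044.94 → -$663.30
  Jun: +$734.67 → $71.37
  Jul: +$734.67 − $1,084.56 → -$278.52
  Aug: +$734.67 → $456.15
  Sep: +$734.67 → $1,190.82
  Oct: +$734.67 → $1,925.49
  Nov: +$734.67 − $3,044.94 → -$384.78
  Dec: +$734.67 → $349.89
  Jan: +$734.67 − $1,084.56 → $0.00
Lowest trial balance = -$663.30 (May)
Initial deposit = cushion − low point = $1,469.34 − (-$663.30) = $2,132.64

$2,132.64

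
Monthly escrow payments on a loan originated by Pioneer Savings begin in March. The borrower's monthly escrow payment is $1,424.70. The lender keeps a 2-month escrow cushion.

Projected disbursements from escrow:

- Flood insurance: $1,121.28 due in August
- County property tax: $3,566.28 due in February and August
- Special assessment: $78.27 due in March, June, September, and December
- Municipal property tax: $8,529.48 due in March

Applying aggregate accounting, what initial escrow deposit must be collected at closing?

$10,032.45

Cushion = 2 × $1,424.70 = $2,849.40
Trial balance (start $0, +$1,424.70 each month, − disbursements):
  Mar: +$1,424.70 − $8,607.75 → -$7,183.05
  Apr: +$1,424.70 → -$5,758.35
  May: +$1,424.70 → -$4,333.65
  Jun: +$1,424.70 − $78.27 → -$2,987.22
  Jul: +$1,424.70 → -$1,562.52
  Aug: +$1,424.70 − $4,687.56 → -$4,825.38
  Sep: +$1,424.70 − $78.27 → -$3,478.95
  Oct: +$1,424.70 → -$2,054.25
  Nov: +$1,424.70 → -$629.55
  Dec: +$1,424.70 − $78.27 → $716.88
  Jan: +$1,424.70 → $2,141.58
  Feb: +$1,424.70 − $3,566.28 → $0.00
Lowest trial balance = -$7,183.05 (Mar)
Initial deposit = cushion − low point = $2,849.40 − (-$7,183.05) = $10,032.45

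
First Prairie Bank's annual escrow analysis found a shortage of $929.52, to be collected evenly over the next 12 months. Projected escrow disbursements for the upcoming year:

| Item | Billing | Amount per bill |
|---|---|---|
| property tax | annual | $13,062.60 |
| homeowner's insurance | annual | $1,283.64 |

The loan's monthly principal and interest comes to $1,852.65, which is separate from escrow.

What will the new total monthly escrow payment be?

Property tax = $13,062.60
Homeowner's insurance = $1,283.64
Total annual escrow = $14,346.24
Base monthly escrow = $14,346.24 ÷ 12 = $1,195.52
Monthly shortage recovery: $929.52 ÷ 12 = $77.46
New monthly escrow = $1,195.52 + $77.46 = $1,272.98

$1,272.98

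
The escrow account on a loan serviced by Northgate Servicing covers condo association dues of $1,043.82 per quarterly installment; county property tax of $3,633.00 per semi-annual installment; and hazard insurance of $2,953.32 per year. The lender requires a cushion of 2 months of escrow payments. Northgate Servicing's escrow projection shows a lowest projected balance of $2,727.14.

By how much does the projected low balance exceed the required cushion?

$328.04

Condo association dues = $1,043.82 × 4 = $4,175.28/yr
County property tax = $3,633.00 × 2 = $7,266.00/yr
Hazard insurance = $2,953.32/yr
Total annual escrow = $14,394.60
Monthly escrow = $14,394.60 ÷ 12 = $1,199.55
Required reserve = 2 × $1,199.55 = $2,399.10
Excess over cushion: $2,727.14 − $2,399.10 = $328.04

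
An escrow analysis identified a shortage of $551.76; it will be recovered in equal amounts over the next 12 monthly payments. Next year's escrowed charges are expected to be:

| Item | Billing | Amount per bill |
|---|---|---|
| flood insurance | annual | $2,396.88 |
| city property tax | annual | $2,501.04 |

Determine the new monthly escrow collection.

Flood insurance = $2,396.88/yr
City property tax = $2,501.04/yr
Total annual escrow = $4,897.92
Per month = $4,897.92 ÷ 12 = $408.16
Monthly shortage recovery: $551.76 / 12 = $45.98
Adjusted monthly = $408.16 + $45.98 = $454.14

$454.14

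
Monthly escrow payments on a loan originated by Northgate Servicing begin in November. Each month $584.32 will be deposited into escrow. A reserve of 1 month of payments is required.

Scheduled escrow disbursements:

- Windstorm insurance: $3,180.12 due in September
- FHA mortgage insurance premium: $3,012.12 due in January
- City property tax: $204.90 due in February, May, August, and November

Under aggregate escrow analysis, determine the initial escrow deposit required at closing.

Cushion = 1 × $584.32 = $584.32
Trial balance (start $0, +$584.32 each month, − disbursements):
  Nov: +$584.32 − $204.90 → $379.42
  Dec: +$584.32 → $963.74
  Jan: +$584.32 − $3,012.12 → -$1,464.06
  Feb: +$584.32 − $204.90 → -$1,084.64
  Mar: +$584.32 → -$500.32
  Apr: +$584.32 → $84.00
  May: +$584.32 − $204.90 → $463.42
  Jun: +$584.32 → $1,047.74
  Jul: +$584.32 → $1,632.06
  Aug: +$584.32 − $204.90 → $2,011.48
  Sep: +$584.32 − $3,180.12 → -$584.32
  Oct: +$584.32 → $0.00
Lowest trial balance = -$1,464.06 (Jan)
Initial deposit = cushion − low point = $584.32 − (-$1,464.06) = $2,048.38

$2,048.38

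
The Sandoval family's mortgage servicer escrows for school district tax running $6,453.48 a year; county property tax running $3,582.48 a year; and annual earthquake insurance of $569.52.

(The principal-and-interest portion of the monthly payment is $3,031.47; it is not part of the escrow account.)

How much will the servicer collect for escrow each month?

$883.79

School district tax: $6,453.48 per year
County property tax: $3,582.48 per year
Earthquake insurance: $569.52 per year
Combined annual = $10,605.48
Per month = $10,605.48 ÷ 12 = $883.79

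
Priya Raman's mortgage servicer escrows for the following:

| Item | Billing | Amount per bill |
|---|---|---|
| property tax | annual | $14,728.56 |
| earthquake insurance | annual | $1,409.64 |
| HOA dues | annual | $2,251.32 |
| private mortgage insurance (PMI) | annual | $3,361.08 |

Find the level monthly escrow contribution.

$1,812.55

Property tax: $14,728.56 annually
Earthquake insurance: $1,409.64 annually
HOA dues: $2,251.32 annually
Private mortgage insurance (PMI): $3,361.08 annually
Annual escrow total = $21,750.60
Base monthly escrow = $21,750.60 ÷ 12 = $1,812.55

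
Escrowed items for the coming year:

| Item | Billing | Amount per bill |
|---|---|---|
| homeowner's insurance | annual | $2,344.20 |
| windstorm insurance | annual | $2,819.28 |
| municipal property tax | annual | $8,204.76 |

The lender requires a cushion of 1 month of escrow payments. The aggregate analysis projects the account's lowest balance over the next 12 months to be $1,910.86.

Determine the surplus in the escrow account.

$796.84

Homeowner's insurance: $2,344.20 annually
Windstorm insurance: $2,819.28 annually
Municipal property tax: $8,204.76 annually
Combined annual = $13,368.24
Monthly = $13,368.24 ÷ 12 = $1,114.02
Cushion = 1 × $1,114.02 = $1,114.02
Excess over cushion: $1,910.86 − $1,114.02 = $796.84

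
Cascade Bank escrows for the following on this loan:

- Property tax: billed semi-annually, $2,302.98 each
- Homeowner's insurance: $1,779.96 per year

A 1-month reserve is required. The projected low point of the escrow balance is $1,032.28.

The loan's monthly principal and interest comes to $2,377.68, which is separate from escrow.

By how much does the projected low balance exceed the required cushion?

Property tax — $2,302.98 × 2 = $4,605.96/yr
Homeowner's insurance — $1,779.96/yr
Yearly total = $6,385.92
Per month = $6,385.92 ÷ 12 = $532.16
Cushion = 1 × $532.16 = $532.16
Surplus = $1,032.28 − $532.16 = $500.12

$500.12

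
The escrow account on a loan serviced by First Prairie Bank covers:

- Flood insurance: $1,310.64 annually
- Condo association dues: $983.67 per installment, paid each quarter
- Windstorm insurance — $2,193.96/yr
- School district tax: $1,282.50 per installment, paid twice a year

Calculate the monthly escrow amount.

Flood insurance — $1,310.64
Condo association dues — $983.67 × 4 = $3,934.68
Windstorm insurance — $2,193.96
School district tax — $1,282.50 × 2 = $2,565.00
Total per year = $1,310.64 + $3,934.68 + $2,193.96 + $2,565.00 = $10,004.28
Per month = $10,004.28 / 12 = $833.69

$833.69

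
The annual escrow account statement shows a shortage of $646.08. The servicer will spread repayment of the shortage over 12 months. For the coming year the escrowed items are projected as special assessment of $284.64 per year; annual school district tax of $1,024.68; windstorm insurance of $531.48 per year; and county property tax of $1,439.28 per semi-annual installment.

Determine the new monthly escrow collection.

Special assessment = $284.64 per year
School district tax = $1,024.68 per year
Windstorm insurance = $531.48 per year
County property tax = $1,439.28 × 2 = $2,878.56 per year
Total annual escrow = $4,719.36
Base monthly escrow = $4,719.36 ÷ 12 = $393.28
Shortage per month = $646.08 / 12 = $53.84
New monthly escrow = $393.28 + $53.84 = $447.12

$447.12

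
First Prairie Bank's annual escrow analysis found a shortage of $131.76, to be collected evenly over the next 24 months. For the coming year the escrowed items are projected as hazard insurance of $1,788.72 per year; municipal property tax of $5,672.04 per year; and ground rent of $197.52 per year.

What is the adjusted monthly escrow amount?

$643.68

Hazard insurance: $1,788.72 per year
Municipal property tax: $5,672.04 per year
Ground rent: $197.52 per year
Total per year = $7,658.28
Monthly = $7,658.28 / 12 = $638.19
Monthly shortage recovery: $131.76 ÷ 24 = $5.49
New monthly escrow = $638.19 + $5.49 = $643.68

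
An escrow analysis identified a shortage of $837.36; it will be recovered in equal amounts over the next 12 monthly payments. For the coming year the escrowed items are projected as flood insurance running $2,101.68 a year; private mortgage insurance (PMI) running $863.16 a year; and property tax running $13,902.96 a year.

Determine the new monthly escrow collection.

$1,475.43

Flood insurance = $2,101.68/yr
Private mortgage insurance (PMI) = $863.16/yr
Property tax = $13,902.96/yr
Total annual escrow = $2,101.68 + $863.16 + $13,902.96 = $16,867.80
Base monthly escrow = $16,867.80 / 12 = $1,405.65
Monthly shortage recovery: $837.36 / 12 = $69.78
Adjusted monthly = $1,405.65 + $69.78 = $1,475.43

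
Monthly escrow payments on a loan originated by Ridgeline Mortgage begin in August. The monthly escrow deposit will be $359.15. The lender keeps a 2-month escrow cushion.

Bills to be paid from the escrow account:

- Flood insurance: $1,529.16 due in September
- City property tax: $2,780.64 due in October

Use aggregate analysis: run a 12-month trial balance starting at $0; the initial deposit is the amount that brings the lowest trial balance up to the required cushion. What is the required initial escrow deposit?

Cushion = 2 × $359.15 = $718.30
Trial balance (start $0, +$359.15 each month, − disbursements):
  Aug: +$359.15 → $359.15
  Sep: +$359.15 − $1,529.16 → -$810.86
  Oct: +$359.15 − $2,780.64 → -$3,232.35
  Nov: +$359.15 → -$2,873.20
  Dec: +$359.15 → -$2,514.05
  Jan: +$359.15 → -$2,154.90
  Feb: +$359.15 → -$1,795.75
  Mar: +$359.15 → -$1,436.60
  Apr: +$359.15 → -$1,077.45
  May: +$359.15 → -$718.30
  Jun: +$359.15 → -$359.15
  Jul: +$359.15 → $0.00
Lowest trial balance = -$3,232.35 (Oct)
Initial deposit = cushion − low point = $718.30 − (-$3,232.35) = $3,950.65

$3,950.65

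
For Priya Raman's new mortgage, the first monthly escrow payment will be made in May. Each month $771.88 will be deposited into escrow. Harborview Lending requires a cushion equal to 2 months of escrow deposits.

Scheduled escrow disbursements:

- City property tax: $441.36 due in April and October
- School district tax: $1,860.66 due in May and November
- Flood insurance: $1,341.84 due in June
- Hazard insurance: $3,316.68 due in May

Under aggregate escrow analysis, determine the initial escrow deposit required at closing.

Cushion = 2 × $771.88 = $1,543.76
Trial balance (start $0, +$771.88 each month, − disbursements):
  May: +$771.88 − $5,177.34 → -$4,405.46
  Jun: +$771.88 − $1,341.84 → -$4,975.42
  Jul: +$771.88 → -$4,203.54
  Aug: +$771.88 → -$3,431.66
  Sep: +$771.88 → -$2,659.78
  Oct: +$771.88 − $441.36 → -$2,329.26
  Nov: +$771.88 − $1,860.66 → -$3,418.04
  Dec: +$771.88 → -$2,646.16
  Jan: +$771.88 → -$1,874.28
  Feb: +$771.88 → -$1,102.40
  Mar: +$771.88 → -$330.52
  Apr: +$771.88 − $441.36 → $0.00
Lowest trial balance = -$4,975.42 (Jun)
Initial deposit = cushion − low point = $1,543.76 − (-$4,975.42) = $6,519.18

$6,519.18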